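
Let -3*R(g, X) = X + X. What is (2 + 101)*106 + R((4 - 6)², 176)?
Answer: 32402/3 ≈ 10801.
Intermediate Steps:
R(g, X) = -2*X/3 (R(g, X) = -(X + X)/3 = -2*X/3)
(2 + 101)*106 + R((4 - 6)², 176) = (2 + 101)*106 - ⅔*176 = 103*106 - 352/3 = 10918 - 352/3 = 32402/3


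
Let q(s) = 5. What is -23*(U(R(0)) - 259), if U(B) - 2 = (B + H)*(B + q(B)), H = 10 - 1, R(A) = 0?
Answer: 4876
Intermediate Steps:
H = 9
U(B) = 2 + (5 + B)*(9 + B) (U(B) = 2 + (B + 9)*(B + 5) = 2 + (9 + B)*(5 + B) = 2 + (5 + B)*(9 + B))
-23*(U(R(0)) - 259) = -23*((47 + 0² + 14*0) - 259) = -23*((47 + 0 + 0) - 259) = -23*(47 - 259) = -23*(-212) = 4876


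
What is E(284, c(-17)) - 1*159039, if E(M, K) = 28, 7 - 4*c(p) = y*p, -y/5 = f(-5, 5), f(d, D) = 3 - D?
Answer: -159011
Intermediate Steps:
y = 10 (y = -5*(3 - 1*5) = -5*(3 - 5) = -5*(-2) = 10)
c(p) = 7/4 - 5*p/2
E(284, c(-17)) - 1*159039 = 28 - 1*159039 = 28 - 159039 = -159011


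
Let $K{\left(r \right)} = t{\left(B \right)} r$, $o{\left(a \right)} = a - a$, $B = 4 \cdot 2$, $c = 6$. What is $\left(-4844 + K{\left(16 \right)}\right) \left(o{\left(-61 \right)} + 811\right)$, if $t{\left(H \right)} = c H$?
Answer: $-3305636$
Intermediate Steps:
$B = 8$
$t{\left(H \right)} = 6 H$
$o{\left(a \right)} = 0$
$K{\left(r \right)} = 48 r$ ($K{\left(r \right)} = 6 \cdot 8 r = 48 r$)
$\left(-4844 + K{\left(16 \right)}\right) \left(o{\left(-61 \right)} + 811\right) = \left(-4844 + 48 \cdot 16\right) \left(0 + 811\right) = \left(-4844 + 768\right) 811 = \left(-4076\right) 811 = -3305636$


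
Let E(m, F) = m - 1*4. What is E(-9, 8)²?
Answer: 169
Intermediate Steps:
E(m, F) = -4 + m (E(m, F) = m - 4 = -4 + m)
E(-9, 8)² = (-4 - 9)² = (-13)² = 169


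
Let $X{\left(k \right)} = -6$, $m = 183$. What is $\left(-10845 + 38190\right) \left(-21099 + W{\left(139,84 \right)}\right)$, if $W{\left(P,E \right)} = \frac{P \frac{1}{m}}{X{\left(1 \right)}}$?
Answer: $- \frac{211165755715}{366} \approx -5.7696 \cdot 10^{8}$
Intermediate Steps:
$W{\left(P,E \right)} = - \frac{P}{1098}$ ($W{\left(P,E \right)} = \frac{P \frac{1}{183}}{-6} = P \frac{1}{183} \left(- \frac{1}{6}\right) = \frac{P}{183} \left(- \frac{1}{6}\right) = - \frac{P}{1098}$)
$\left(-10845 + 38190\right) \left(-21099 + W{\left(139,84 \right)}\right) = \left(-10845 + 38190\right) \left(-21099 - \frac{139}{1098}\right) = 27345 \left(-21099 - \frac{139}{1098}\right) = 27345 \left(- \frac{23166841}{1098}\right) = - \frac{211165755715}{366}$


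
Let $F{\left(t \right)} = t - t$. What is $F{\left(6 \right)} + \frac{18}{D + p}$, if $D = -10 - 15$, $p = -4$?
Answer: $- \frac{18}{29} \approx -0.62069$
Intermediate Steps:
$D = -25$ ($D = -10 - 15 = -25$)
$F{\left(t \right)} = 0$
$F{\left(6 \right)} + \frac{18}{D + p} = 0 + \frac{18}{-25 - 4} = 0 + \frac{18}{-29} = 0 + 18 \left(- \frac{1}{29}\right) = 0 - \frac{18}{29} = - \frac{18}{29}$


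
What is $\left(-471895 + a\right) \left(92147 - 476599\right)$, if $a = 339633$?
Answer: $50848390424$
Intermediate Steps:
$\left(-471895 + a\right) \left(92147 - 476599\right) = \left(-471895 + 339633\right) \left(92147 - 476599\right) = \left(-132262\right) \left(-384452\right) = 50848390424$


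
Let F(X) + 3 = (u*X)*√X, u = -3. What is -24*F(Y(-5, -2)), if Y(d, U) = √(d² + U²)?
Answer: 72 + 72*29^(¾) ≈ 971.77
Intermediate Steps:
Y(d, U) = √(U² + d²)
F(X) = -3 - 3*X^(3/2) (F(X) = -3 + (-3*X)*√X = -3 - 3*X^(3/2))
-24*F(Y(-5, -2)) = -24*(-3 - 3*((-2)² + (-5)²)^(¾)) = -24*(-3 - 3*(4 + 25)^(¾)) = -24*(-3 - 3*29^(¾)) = 72 + 72*29^(¾)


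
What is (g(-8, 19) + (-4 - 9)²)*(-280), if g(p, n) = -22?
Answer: -41160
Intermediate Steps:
(g(-8, 19) + (-4 - 9)²)*(-280) = (-22 + (-4 - 9)²)*(-280) = (-22 + (-13)²)*(-280) = (-22 + 169)*(-280) = 147*(-280) = -41160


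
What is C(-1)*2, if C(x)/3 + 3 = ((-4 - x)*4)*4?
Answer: -306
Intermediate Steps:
C(x) = -201 - 48*x (C(x) = -9 + 3*(((-4 - x)*4)*4) = -9 + 3*((-16 - 4*x)*4) = -9 + 3*(-64 - 16*x) = -9 + (-192 - 48*x) = -201 - 48*x)
C(-1)*2 = (-201 - 48*(-1))*2 = (-201 + 48)*2 = -153*2 = -306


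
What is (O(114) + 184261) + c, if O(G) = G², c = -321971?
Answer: -124714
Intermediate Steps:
(O(114) + 184261) + c = (114² + 184261) - 321971 = (12996 + 184261) - 321971 = 197257 - 321971 = -124714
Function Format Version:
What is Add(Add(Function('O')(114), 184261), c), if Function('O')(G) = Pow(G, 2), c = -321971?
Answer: -124714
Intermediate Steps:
Add(Add(Function('O')(114), 184261), c) = Add(Add(Pow(114, 2), 184261), -321971) = Add(Add(12996, 184261), -321971) = Add(197257, -321971) = -124714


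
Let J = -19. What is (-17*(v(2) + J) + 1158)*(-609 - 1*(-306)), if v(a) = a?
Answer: -438441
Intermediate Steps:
(-17*(v(2) + J) + 1158)*(-609 - 1*(-306)) = (-17*(2 - 19) + 1158)*(-609 - 1*(-306)) = (-17*(-17) + 1158)*(-609 + 306) = (289 + 1158)*(-303) = 1447*(-303) = -438441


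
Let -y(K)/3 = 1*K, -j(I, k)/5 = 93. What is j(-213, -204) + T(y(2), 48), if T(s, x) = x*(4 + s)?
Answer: -561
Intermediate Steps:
j(I, k) = -465 (j(I, k) = -5*93 = -465)
y(K) = -3*K
j(-213, -204) + T(y(2), 48) = -465 + 48*(4 - 3*2) = -465 + 48*(4 - 6) = -465 + 48*(-2) = -465 - 96 = -561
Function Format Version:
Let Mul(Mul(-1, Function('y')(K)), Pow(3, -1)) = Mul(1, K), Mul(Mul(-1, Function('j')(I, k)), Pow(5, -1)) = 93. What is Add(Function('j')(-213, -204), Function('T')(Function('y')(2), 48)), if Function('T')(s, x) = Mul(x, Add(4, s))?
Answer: -561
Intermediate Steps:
Function('j')(I, k) = -465 (Function('j')(I, k) = Mul(-5, 93) = -465)
Function('y')(K) = Mul(-3, K) (Function('y')(K) = Mul(-3, Mul(1, K)) = Mul(-3, K))
Add(Function('j')(-213, -204), Function('T')(Function('y')(2), 48)) = Add(-465, Mul(48, Add(4, Mul(-3, 2)))) = Add(-465, Mul(48, Add(4, -6))) = Add(-465, Mul(48, -2)) = Add(-465, -96) = -561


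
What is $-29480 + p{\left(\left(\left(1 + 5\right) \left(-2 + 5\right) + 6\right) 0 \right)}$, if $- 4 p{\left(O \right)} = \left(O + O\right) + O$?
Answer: $-29480$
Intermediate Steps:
$p{\left(O \right)} = - \frac{3 O}{4}$ ($p{\left(O \right)} = - \frac{\left(O + O\right) + O}{4} = - \frac{2 O + O}{4} = - \frac{3 O}{4}$)
$-29480 + p{\left(\left(\left(1 + 5\right) \left(-2 + 5\right) + 6\right) 0 \right)} = -29480 - \frac{3 \left(\left(1 + 5\right) \left(-2 + 5\right) + 6\right) 0}{4} = -29480 - \frac{3 \left(6 \cdot 3 + 6\right) 0}{4} = -29480 - \frac{3 \left(18 + 6\right) 0}{4} = -29480 - \frac{3 \cdot 24 \cdot 0}{4} = -29480 - 0 = -29480 + 0 = -29480$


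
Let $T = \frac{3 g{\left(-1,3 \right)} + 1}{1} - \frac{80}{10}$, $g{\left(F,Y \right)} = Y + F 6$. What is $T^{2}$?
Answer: $256$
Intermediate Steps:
$g{\left(F,Y \right)} = Y + 6 F$
$T = -16$ ($T = \frac{3 \left(3 + 6 \left(-1\right)\right) + 1}{1} - \frac{80}{10} = \left(3 \left(3 - 6\right) + 1\right) 1 - 8 = \left(3 \left(-3\right) + 1\right) 1 - 8 = \left(-9 + 1\right) 1 - 8 = \left(-8\right) 1 - 8 = -8 - 8 = -16$)
$T^{2} = \left(-16\right)^{2} = 256$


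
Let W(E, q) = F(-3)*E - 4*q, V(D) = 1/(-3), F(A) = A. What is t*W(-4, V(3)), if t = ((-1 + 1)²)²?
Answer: 0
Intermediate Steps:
V(D) = -⅓ (V(D) = 1*(-⅓) = -⅓)
W(E, q) = -4*q - 3*E (W(E, q) = -3*E - 4*q = -4*q - 3*E)
t = 0 (t = (0²)² = 0² = 0)
t*W(-4, V(3)) = 0*(-4*(-⅓) - 3*(-4)) = 0*(4/3 + 12) = 0*(40/3) = 0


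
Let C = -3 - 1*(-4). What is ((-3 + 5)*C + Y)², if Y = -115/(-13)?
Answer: 19881/169 ≈ 117.64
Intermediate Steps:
C = 1 (C = -3 + 4 = 1)
Y = 115/13 (Y = -115*(-1/13) = 115/13 ≈ 8.8462)
((-3 + 5)*C + Y)² = ((-3 + 5)*1 + 115/13)² = (2*1 + 115/13)² = (2 + 115/13)² = (141/13)² = 19881/169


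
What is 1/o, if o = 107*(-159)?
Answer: -1/17013 ≈ -5.8779e-5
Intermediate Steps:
o = -17013
1/o = 1/(-17013) = -1/17013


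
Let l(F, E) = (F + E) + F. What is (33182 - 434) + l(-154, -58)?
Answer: 32382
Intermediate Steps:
l(F, E) = E + 2*F (l(F, E) = (E + F) + F = E + 2*F)
(33182 - 434) + l(-154, -58) = (33182 - 434) + (-58 + 2*(-154)) = 32748 + (-58 - 308) = 32748 - 366 = 32382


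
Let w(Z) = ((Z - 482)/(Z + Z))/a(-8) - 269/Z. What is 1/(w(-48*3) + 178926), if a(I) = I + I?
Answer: 2304/412249495 ≈ 5.5888e-6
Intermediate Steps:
a(I) = 2*I
w(Z) = -269/Z - (-482 + Z)/(32*Z) (w(Z) = ((Z - 482)/(Z + Z))/((2*(-8))) - 269/Z = ((-482 + Z)/((2*Z)))/(-16) - 269/Z = ((-482 + Z)*(1/(2*Z)))*(-1/16) - 269/Z = ((-482 + Z)/(2*Z))*(-1/16) - 269/Z = -(-482 + Z)/(32*Z) - 269/Z = -269/Z - (-482 + Z)/(32*Z))
1/(w(-48*3) + 178926) = 1/((-8126 - (-48)*3)/(32*((-48*3))) + 178926) = 1/((1/32)*(-8126 - 1*(-144))/(-144) + 178926) = 1/((1/32)*(-1/144)*(-8126 + 144) + 178926) = 1/((1/32)*(-1/144)*(-7982) + 178926) = 1/(3991/2304 + 178926) = 1/(412249495/2304) = 2304/412249495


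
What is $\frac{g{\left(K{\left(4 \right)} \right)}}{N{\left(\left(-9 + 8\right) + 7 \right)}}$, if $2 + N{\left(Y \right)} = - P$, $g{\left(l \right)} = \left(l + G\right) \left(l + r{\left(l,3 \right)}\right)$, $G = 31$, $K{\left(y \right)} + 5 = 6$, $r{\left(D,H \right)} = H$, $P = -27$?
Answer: $\frac{128}{25} \approx 5.12$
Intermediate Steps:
$K{\left(y \right)} = 1$ ($K{\left(y \right)} = -5 + 6 = 1$)
$g{\left(l \right)} = \left(3 + l\right) \left(31 + l\right)$ ($g{\left(l \right)} = \left(l + 31\right) \left(l + 3\right) = \left(31 + l\right) \left(3 + l\right) = \left(3 + l\right) \left(31 + l\right)$)
$N{\left(Y \right)} = 25$ ($N{\left(Y \right)} = -2 - -27 = -2 + 27 = 25$)
$\frac{g{\left(K{\left(4 \right)} \right)}}{N{\left(\left(-9 + 8\right) + 7 \right)}} = \frac{93 + 1^{2} + 34 \cdot 1}{25} = \left(93 + 1 + 34\right) \frac{1}{25} = 128 \cdot \frac{1}{25} = \frac{128}{25}$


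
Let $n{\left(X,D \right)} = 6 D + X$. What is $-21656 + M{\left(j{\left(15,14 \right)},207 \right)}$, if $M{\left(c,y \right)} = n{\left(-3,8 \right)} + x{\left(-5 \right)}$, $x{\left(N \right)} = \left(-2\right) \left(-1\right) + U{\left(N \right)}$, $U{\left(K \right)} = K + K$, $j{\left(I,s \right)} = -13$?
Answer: $-21619$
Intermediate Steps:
$n{\left(X,D \right)} = X + 6 D$
$U{\left(K \right)} = 2 K$
$x{\left(N \right)} = 2 + 2 N$ ($x{\left(N \right)} = \left(-2\right) \left(-1\right) + 2 N = 2 + 2 N$)
$M{\left(c,y \right)} = 37$ ($M{\left(c,y \right)} = \left(-3 + 6 \cdot 8\right) + \left(2 + 2 \left(-5\right)\right) = \left(-3 + 48\right) + \left(2 - 10\right) = 45 - 8 = 37$)
$-21656 + M{\left(j{\left(15,14 \right)},207 \right)} = -21656 + 37 = -21619$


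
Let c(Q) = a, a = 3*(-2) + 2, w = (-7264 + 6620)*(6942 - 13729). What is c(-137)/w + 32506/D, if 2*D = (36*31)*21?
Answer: 2537108716/914595759 ≈ 2.7740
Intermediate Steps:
w = 4370828 (w = -644*(-6787) = 4370828)
a = -4 (a = -6 + 2 = -4)
D = 11718 (D = ((36*31)*21)/2 = (1116*21)/2 = (1/2)*23436 = 11718)
c(Q) = -4
c(-137)/w + 32506/D = -4/4370828 + 32506/11718 = -4*1/4370828 + 32506*(1/11718) = -1/1092707 + 16253/5859 = 2537108716/914595759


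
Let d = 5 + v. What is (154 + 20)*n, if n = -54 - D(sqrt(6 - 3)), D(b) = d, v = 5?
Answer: -11136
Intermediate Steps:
d = 10 (d = 5 + 5 = 10)
D(b) = 10
n = -64 (n = -54 - 1*10 = -54 - 10 = -64)
(154 + 20)*n = (154 + 20)*(-64) = 174*(-64) = -11136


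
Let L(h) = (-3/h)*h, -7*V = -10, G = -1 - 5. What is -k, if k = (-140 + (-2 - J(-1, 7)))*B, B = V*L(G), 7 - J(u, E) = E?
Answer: -4260/7 ≈ -608.57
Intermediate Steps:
G = -6
V = 10/7 (V = -1/7*(-10) = 10/7 ≈ 1.4286)
L(h) = -3
J(u, E) = 7 - E
B = -30/7 (B = (10/7)*(-3) = -30/7 ≈ -4.2857)
k = 4260/7 (k = (-140 + (-2 - (7 - 1*7)))*(-30/7) = (-140 + (-2 - (7 - 7)))*(-30/7) = (-140 + (-2 - 1*0))*(-30/7) = (-140 + (-2 + 0))*(-30/7) = (-140 - 2)*(-30/7) = -142*(-30/7) = 4260/7 ≈ 608.57)
-k = -1*4260/7 = -4260/7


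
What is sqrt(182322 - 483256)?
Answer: I*sqrt(300934) ≈ 548.57*I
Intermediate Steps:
sqrt(182322 - 483256) = sqrt(-300934) = I*sqrt(300934)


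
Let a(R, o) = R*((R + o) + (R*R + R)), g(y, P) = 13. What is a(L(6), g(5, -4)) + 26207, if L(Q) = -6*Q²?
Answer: -9960985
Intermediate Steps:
a(R, o) = R*(o + R² + 2*R) (a(R, o) = R*((R + o) + (R² + R)) = R*((R + o) + (R + R²)) = R*(o + R² + 2*R))
a(L(6), g(5, -4)) + 26207 = (-6*6²)*(13 + (-6*6²)² + 2*(-6*6²)) + 26207 = (-6*36)*(13 + (-6*36)² + 2*(-6*36)) + 26207 = -216*(13 + (-216)² + 2*(-216)) + 26207 = -216*(13 + 46656 - 432) + 26207 = -216*46237 + 26207 = -9987192 + 26207 = -9960985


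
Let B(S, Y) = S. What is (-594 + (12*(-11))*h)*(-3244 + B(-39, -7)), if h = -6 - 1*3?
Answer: -1950102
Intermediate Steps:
h = -9 (h = -6 - 3 = -9)
(-594 + (12*(-11))*h)*(-3244 + B(-39, -7)) = (-594 + (12*(-11))*(-9))*(-3244 - 39) = (-594 - 132*(-9))*(-3283) = (-594 + 1188)*(-3283) = 594*(-3283) = -1950102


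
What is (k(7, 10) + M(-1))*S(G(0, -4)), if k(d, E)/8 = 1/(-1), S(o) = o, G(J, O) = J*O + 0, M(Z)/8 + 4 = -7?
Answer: 0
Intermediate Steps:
M(Z) = -88 (M(Z) = -32 + 8*(-7) = -32 - 56 = -88)
G(J, O) = J*O
k(d, E) = -8 (k(d, E) = 8/(-1) = 8*(-1) = -8)
(k(7, 10) + M(-1))*S(G(0, -4)) = (-8 - 88)*(0*(-4)) = -96*0 = 0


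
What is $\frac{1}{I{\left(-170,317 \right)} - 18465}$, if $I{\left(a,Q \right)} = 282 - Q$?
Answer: $- \frac{1}{18500} \approx -5.4054 \cdot 10^{-5}$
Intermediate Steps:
$\frac{1}{I{\left(-170,317 \right)} - 18465} = \frac{1}{\left(282 - 317\right) - 18465} = \frac{1}{-35 - 18465} = \frac{1}{-18500} = - \frac{1}{18500}$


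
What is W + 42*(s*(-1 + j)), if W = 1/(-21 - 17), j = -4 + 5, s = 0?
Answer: -1/38 ≈ -0.026316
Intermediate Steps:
j = 1
W = -1/38 (W = 1/(-38) = -1/38 ≈ -0.026316)
W + 42*(s*(-1 + j)) = -1/38 + 42*(0*(-1 + 1)) = -1/38 + 42*(0*0) = -1/38 + 42*0 = -1/38 + 0 = -1/38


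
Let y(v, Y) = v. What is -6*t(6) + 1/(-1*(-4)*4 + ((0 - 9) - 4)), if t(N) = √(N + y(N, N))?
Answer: ⅓ - 12*√3 ≈ -20.451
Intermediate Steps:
t(N) = √2*√N (t(N) = √(N + N) = √(2*N) = √2*√N)
-6*t(6) + 1/(-1*(-4)*4 + ((0 - 9) - 4)) = -6*√2*√6 + 1/(-1*(-4)*4 + ((0 - 9) - 4)) = -12*√3 + 1/(4*4 + (-9 - 4)) = -12*√3 + 1/(16 - 13) = -12*√3 + 1/3 = -12*√3 + ⅓ = ⅓ - 12*√3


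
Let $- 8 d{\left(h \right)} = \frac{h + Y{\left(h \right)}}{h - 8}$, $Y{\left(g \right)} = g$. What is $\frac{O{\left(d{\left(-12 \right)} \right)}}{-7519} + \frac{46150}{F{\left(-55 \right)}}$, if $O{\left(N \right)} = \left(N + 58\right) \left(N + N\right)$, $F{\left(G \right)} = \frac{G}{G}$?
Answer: $\frac{69400373471}{1503800} \approx 46150.0$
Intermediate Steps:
$F{\left(G \right)} = 1$
$d{\left(h \right)} = - \frac{h}{4 \left(-8 + h\right)}$ ($d{\left(h \right)} = - \frac{\left(h + h\right) \frac{1}{h - 8}}{8} = - \frac{2 h \frac{1}{-8 + h}}{8} = - \frac{h}{4 \left(-8 + h\right)}$)
$O{\left(N \right)} = 2 N \left(58 + N\right)$ ($O{\left(N \right)} = \left(58 + N\right) 2 N = 2 N \left(58 + N\right)$)
$\frac{O{\left(d{\left(-12 \right)} \right)}}{-7519} + \frac{46150}{F{\left(-55 \right)}} = \frac{2 \left(\left(-1\right) \left(-12\right) \frac{1}{-32 + 4 \left(-12\right)}\right) \left(58 - - \frac{12}{-32 + 4 \left(-12\right)}\right)}{-7519} + \frac{46150}{1} = 2 \left(\left(-1\right) \left(-12\right) \frac{1}{-32 - 48}\right) \left(58 - - \frac{12}{-32 - 48}\right) \left(- \frac{1}{7519}\right) + 46150 \cdot 1 = 2 \left(\left(-1\right) \left(-12\right) \frac{1}{-80}\right) \left(58 - - \frac{12}{-80}\right) \left(- \frac{1}{7519}\right) + 46150 = 2 \left(\left(-1\right) \left(-12\right) \left(- \frac{1}{80}\right)\right) \left(58 - \left(-12\right) \left(- \frac{1}{80}\right)\right) \left(- \frac{1}{7519}\right) + 46150 = 2 \left(- \frac{3}{20}\right) \left(58 - \frac{3}{20}\right) \left(- \frac{1}{7519}\right) + 46150 = 2 \left(- \frac{3}{20}\right) \frac{1157}{20} \left(- \frac{1}{7519}\right) + 46150 = \left(- \frac{3471}{200}\right) \left(- \frac{1}{7519}\right) + 46150 = \frac{3471}{1503800} + 46150 = \frac{69400373471}{1503800}$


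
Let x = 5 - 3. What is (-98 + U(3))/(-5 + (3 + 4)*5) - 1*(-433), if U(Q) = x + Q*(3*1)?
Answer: 4301/10 ≈ 430.10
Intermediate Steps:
x = 2
U(Q) = 2 + 3*Q (U(Q) = 2 + Q*(3*1) = 2 + Q*3 = 2 + 3*Q)
(-98 + U(3))/(-5 + (3 + 4)*5) - 1*(-433) = (-98 + (2 + 3*3))/(-5 + (3 + 4)*5) - 1*(-433) = (-98 + (2 + 9))/(-5 + 7*5) + 433 = (-98 + 11)/(-5 + 35) + 433 = -87/30 + 433 = -87*1/30 + 433 = -29/10 + 433 = 4301/10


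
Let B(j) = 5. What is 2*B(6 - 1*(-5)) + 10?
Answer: 20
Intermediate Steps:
2*B(6 - 1*(-5)) + 10 = 2*5 + 10 = 10 + 10 = 20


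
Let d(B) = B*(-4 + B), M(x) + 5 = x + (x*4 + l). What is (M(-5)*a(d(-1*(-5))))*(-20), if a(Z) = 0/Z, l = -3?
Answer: 0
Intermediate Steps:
M(x) = -8 + 5*x (M(x) = -5 + (x + (x*4 - 3)) = -5 + (x + (4*x - 3)) = -5 + (x + (-3 + 4*x)) = -5 + (-3 + 5*x) = -8 + 5*x)
a(Z) = 0
(M(-5)*a(d(-1*(-5))))*(-20) = ((-8 + 5*(-5))*0)*(-20) = ((-8 - 25)*0)*(-20) = -33*0*(-20) = 0*(-20) = 0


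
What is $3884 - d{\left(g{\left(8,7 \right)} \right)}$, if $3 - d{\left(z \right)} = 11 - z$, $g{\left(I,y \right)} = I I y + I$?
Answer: $3436$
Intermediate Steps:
$g{\left(I,y \right)} = I + y I^{2}$ ($g{\left(I,y \right)} = I^{2} y + I = y I^{2} + I = I + y I^{2}$)
$d{\left(z \right)} = -8 + z$ ($d{\left(z \right)} = 3 - \left(11 - z\right) = 3 + \left(-11 + z\right) = -8 + z$)
$3884 - d{\left(g{\left(8,7 \right)} \right)} = 3884 - \left(-8 + 8 \left(1 + 8 \cdot 7\right)\right) = 3884 - \left(-8 + 8 \left(1 + 56\right)\right) = 3884 - \left(-8 + 8 \cdot 57\right) = 3884 - \left(-8 + 456\right) = 3884 - 448 = 3436$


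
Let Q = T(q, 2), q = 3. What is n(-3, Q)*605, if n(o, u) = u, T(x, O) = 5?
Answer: 3025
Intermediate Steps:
Q = 5
n(-3, Q)*605 = 5*605 = 3025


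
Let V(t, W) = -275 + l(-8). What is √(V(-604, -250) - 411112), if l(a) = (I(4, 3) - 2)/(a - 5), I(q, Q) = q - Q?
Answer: I*√69524390/13 ≈ 641.39*I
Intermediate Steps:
l(a) = -1/(-5 + a) (l(a) = ((4 - 1*3) - 2)/(a - 5) = ((4 - 3) - 2)/(-5 + a) = (1 - 2)/(-5 + a) = -1/(-5 + a))
V(t, W) = -3574/13 (V(t, W) = -275 - 1/(-5 - 8) = -275 - 1/(-13) = -275 - 1*(-1/13) = -275 + 1/13 = -3574/13)
√(V(-604, -250) - 411112) = √(-3574/13 - 411112) = √(-5348030/13) = I*√69524390/13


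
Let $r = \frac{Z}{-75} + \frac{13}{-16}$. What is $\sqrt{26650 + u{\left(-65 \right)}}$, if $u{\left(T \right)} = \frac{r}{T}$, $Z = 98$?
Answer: $\frac{\sqrt{405346995885}}{3900} \approx 163.25$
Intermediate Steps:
$r = - \frac{2543}{1200}$ ($r = \frac{98}{-75} + \frac{13}{-16} = 98 \left(- \frac{1}{75}\right) + 13 \left(- \frac{1}{16}\right) = - \frac{98}{75} - \frac{13}{16} = - \frac{2543}{1200} \approx -2.1192$)
$u{\left(T \right)} = - \frac{2543}{1200 T}$
$\sqrt{26650 + u{\left(-65 \right)}} = \sqrt{26650 - \frac{2543}{1200 \left(-65\right)}} = \sqrt{26650 - - \frac{2543}{78000}} = \sqrt{26650 + \frac{2543}{78000}} = \sqrt{\frac{2078702543}{78000}} = \frac{\sqrt{405346995885}}{3900}$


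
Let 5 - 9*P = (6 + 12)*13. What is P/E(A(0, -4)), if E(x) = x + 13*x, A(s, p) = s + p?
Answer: 229/504 ≈ 0.45437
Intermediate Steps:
A(s, p) = p + s
P = -229/9 (P = 5/9 - (6 + 12)*13/9 = 5/9 - 2*13 = 5/9 - ⅑*234 = 5/9 - 26 = -229/9 ≈ -25.444)
E(x) = 14*x
P/E(A(0, -4)) = -229*1/(14*(-4 + 0))/9 = -229/(9*(14*(-4))) = -229/9/(-56) = -229/9*(-1/56) = 229/504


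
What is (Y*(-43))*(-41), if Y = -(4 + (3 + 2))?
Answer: -15867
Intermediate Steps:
Y = -9 (Y = -(4 + 5) = -1*9 = -9)
(Y*(-43))*(-41) = -9*(-43)*(-41) = 387*(-41) = -15867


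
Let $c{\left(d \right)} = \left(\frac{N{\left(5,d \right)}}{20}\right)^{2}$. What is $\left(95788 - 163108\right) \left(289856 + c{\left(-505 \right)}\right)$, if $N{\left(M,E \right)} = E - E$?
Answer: $-19513105920$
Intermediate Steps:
$N{\left(M,E \right)} = 0$
$c{\left(d \right)} = 0$ ($c{\left(d \right)} = \left(\frac{0}{20}\right)^{2} = \left(0 \cdot \frac{1}{20}\right)^{2} = 0^{2} = 0$)
$\left(95788 - 163108\right) \left(289856 + c{\left(-505 \right)}\right) = \left(95788 - 163108\right) \left(289856 + 0\right) = \left(-67320\right) 289856 = -19513105920$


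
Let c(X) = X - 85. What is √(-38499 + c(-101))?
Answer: I*√38685 ≈ 196.69*I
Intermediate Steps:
c(X) = -85 + X
√(-38499 + c(-101)) = √(-38499 + (-85 - 101)) = √(-38499 - 186) = √(-38685) = I*√38685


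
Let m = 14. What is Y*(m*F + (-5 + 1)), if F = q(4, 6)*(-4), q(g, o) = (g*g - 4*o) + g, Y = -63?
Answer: -13860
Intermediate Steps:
q(g, o) = g + g² - 4*o (q(g, o) = (g² - 4*o) + g = g + g² - 4*o)
F = 16 (F = (4 + 4² - 4*6)*(-4) = (4 + 16 - 24)*(-4) = -4*(-4) = 16)
Y*(m*F + (-5 + 1)) = -63*(14*16 + (-5 + 1)) = -63*(224 - 4) = -63*220 = -13860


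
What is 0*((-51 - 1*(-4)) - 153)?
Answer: 0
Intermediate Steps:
0*((-51 - 1*(-4)) - 153) = 0*((-51 + 4) - 153) = 0*(-47 - 153) = 0*(-200) = 0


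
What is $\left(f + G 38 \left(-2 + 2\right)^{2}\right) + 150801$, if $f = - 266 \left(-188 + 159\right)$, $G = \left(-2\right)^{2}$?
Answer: $158515$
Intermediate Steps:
$G = 4$
$f = 7714$ ($f = \left(-266\right) \left(-29\right) = 7714$)
$\left(f + G 38 \left(-2 + 2\right)^{2}\right) + 150801 = \left(7714 + 4 \cdot 38 \left(-2 + 2\right)^{2}\right) + 150801 = \left(7714 + 152 \cdot 0^{2}\right) + 150801 = \left(7714 + 152 \cdot 0\right) + 150801 = \left(7714 + 0\right) + 150801 = 7714 + 150801 = 158515$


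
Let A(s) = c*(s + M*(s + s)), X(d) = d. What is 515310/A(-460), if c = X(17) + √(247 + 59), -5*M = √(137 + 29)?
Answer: -257655/(46*(5 - 2*√166)*(17 + 3*√34)) ≈ 7.8190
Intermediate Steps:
M = -√166/5 (M = -√(137 + 29)/5 = -√166/5 ≈ -2.5768)
c = 17 + 3*√34 (c = 17 + √(247 + 59) = 17 + √306 = 17 + 3*√34 ≈ 34.493)
A(s) = (17 + 3*√34)*(s - 2*s*√166/5) (A(s) = (17 + 3*√34)*(s + (-√166/5)*(s + s)) = (17 + 3*√34)*(s + (-√166/5)*(2*s)) = (17 + 3*√34)*(s - 2*s*√166/5))
515310/A(-460) = 515310/(((⅕)*(-460)*(5 - 2*√166)*(17 + 3*√34))) = 515310/((-92*(5 - 2*√166)*(17 + 3*√34))) = 515310*(-1/(92*(5 - 2*√166)*(17 + 3*√34))) = -257655/(46*(5 - 2*√166)*(17 + 3*√34))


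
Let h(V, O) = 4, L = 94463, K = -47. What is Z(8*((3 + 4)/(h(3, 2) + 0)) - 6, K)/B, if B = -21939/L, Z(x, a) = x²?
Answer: -6045632/21939 ≈ -275.57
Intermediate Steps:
B = -21939/94463 ≈ -0.23225
Z(8*((3 + 4)/(h(3, 2) + 0)) - 6, K)/B = (8*((3 + 4)/(4 + 0)) - 6)²/(-21939/94463) = (8*(7/4) - 6)²*(-94463/21939) = (14 - 6)²*(-94463/21939) = 8²*(-94463/21939) = 64*(-94463/21939) = -6045632/21939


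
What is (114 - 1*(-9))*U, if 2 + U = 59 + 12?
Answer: 8487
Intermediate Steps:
U = 69 (U = -2 + (59 + 12) = -2 + 71 = 69)
(114 - 1*(-9))*U = (114 - 1*(-9))*69 = (114 + 9)*69 = 123*69 = 8487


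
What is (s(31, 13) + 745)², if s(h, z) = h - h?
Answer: 555025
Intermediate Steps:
s(h, z) = 0
(s(31, 13) + 745)² = (0 + 745)² = 745² = 555025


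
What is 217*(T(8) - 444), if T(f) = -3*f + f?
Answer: -99820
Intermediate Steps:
T(f) = -2*f
217*(T(8) - 444) = 217*(-2*8 - 444) = 217*(-16 - 444) = 217*(-460) = -99820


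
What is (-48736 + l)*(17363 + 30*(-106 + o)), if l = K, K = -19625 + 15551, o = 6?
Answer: -758510030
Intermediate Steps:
K = -4074
l = -4074
(-48736 + l)*(17363 + 30*(-106 + o)) = (-48736 - 4074)*(17363 + 30*(-106 + 6)) = -52810*(17363 + 30*(-100)) = -52810*(17363 - 3000) = -52810*14363 = -758510030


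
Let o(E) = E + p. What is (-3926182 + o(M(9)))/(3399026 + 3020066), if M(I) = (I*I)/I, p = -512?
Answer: -3926685/6419092 ≈ -0.61172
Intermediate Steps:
M(I) = I (M(I) = I**2/I = I)
o(E) = -512 + E (o(E) = E - 512 = -512 + E)
(-3926182 + o(M(9)))/(3399026 + 3020066) = (-3926182 + (-512 + 9))/(3399026 + 3020066) = (-3926182 - 503)/6419092 = -3926685*1/6419092 = -3926685/6419092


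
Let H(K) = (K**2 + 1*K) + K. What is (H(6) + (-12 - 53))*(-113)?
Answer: 1921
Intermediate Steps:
H(K) = K**2 + 2*K (H(K) = (K**2 + K) + K = (K + K**2) + K = K**2 + 2*K)
(H(6) + (-12 - 53))*(-113) = (6*(2 + 6) + (-12 - 53))*(-113) = (6*8 - 65)*(-113) = (48 - 65)*(-113) = -17*(-113) = 1921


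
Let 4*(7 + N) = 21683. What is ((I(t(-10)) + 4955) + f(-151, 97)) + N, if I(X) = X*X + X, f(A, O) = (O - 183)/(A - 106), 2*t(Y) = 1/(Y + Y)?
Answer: 4263757577/411200 ≈ 10369.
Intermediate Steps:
N = 21655/4 (N = -7 + (1/4)*21683 = -7 + 21683/4 = 21655/4 ≈ 5413.8)
t(Y) = 1/(4*Y) (t(Y) = 1/(2*(Y + Y)) = 1/(2*((2*Y))) = (1/(2*Y))/2 = 1/(4*Y))
f(A, O) = (-183 + O)/(-106 + A)
I(X) = X + X**2 (I(X) = X**2 + X = X + X**2)
((I(t(-10)) + 4955) + f(-151, 97)) + N = ((((1/4)/(-10))*(1 + (1/4)/(-10)) + 4955) + (-183 + 97)/(-106 - 151)) + 21655/4 = ((((1/4)*(-1/10))*(1 + (1/4)*(-1/10)) + 4955) - 86/(-257)) + 21655/4 = ((-(1 - 1/40)/40 + 4955) - 1/257*(-86)) + 21655/4 = ((-1/40*39/40 + 4955) + 86/257) + 21655/4 = ((-39/1600 + 4955) + 86/257) + 21655/4 = (7927961/1600 + 86/257) + 21655/4 = 2037623577/411200 + 21655/4 = 4263757577/411200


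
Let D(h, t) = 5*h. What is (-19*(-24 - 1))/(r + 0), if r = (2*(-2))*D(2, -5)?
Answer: -95/8 ≈ -11.875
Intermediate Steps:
r = -40 (r = (2*(-2))*(5*2) = -4*10 = -40)
(-19*(-24 - 1))/(r + 0) = (-19*(-24 - 1))/(-40 + 0) = (-19*(-25))/(-40) = -1/40*475 = -95/8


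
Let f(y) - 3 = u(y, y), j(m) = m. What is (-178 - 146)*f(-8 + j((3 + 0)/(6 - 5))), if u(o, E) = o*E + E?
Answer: -7452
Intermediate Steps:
u(o, E) = E + E*o (u(o, E) = E*o + E = E + E*o)
f(y) = 3 + y*(1 + y)
(-178 - 146)*f(-8 + j((3 + 0)/(6 - 5))) = (-178 - 146)*(3 + (-8 + (3 + 0)/(6 - 5))*(1 + (-8 + (3 + 0)/(6 - 5)))) = -324*(3 + (-8 + 3/1)*(1 + (-8 + 3/1))) = -324*(3 + (-8 + 3*1)*(1 + (-8 + 3*1))) = -324*(3 + (-8 + 3)*(1 + (-8 + 3))) = -324*(3 - 5*(1 - 5)) = -324*(3 - 5*(-4)) = -324*(3 + 20) = -324*23 = -7452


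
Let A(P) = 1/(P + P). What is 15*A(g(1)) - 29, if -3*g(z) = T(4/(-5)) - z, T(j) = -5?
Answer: -101/4 ≈ -25.250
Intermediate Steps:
g(z) = 5/3 + z/3 (g(z) = -(-5 - z)/3 = 5/3 + z/3)
A(P) = 1/(2*P)
15*A(g(1)) - 29 = 15*(1/(2*(5/3 + (⅓)*1))) - 29 = 15*(1/(2*(5/3 + ⅓))) - 29 = 15*((½)/2) - 29 = 15*((½)*(½)) - 29 = 15*(¼) - 29 = 15/4 - 29 = -101/4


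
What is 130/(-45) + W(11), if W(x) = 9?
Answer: 55/9 ≈ 6.1111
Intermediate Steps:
130/(-45) + W(11) = 130/(-45) + 9 = -1/45*130 + 9 = -26/9 + 9 = 55/9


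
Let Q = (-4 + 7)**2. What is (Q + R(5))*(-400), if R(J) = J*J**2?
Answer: -53600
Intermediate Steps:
R(J) = J**3
Q = 9 (Q = 3**2 = 9)
(Q + R(5))*(-400) = (9 + 5**3)*(-400) = (9 + 125)*(-400) = 134*(-400) = -53600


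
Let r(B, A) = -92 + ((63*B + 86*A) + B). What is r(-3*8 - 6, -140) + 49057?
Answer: 35005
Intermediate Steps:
r(B, A) = -92 + 64*B + 86*A (r(B, A) = -92 + (64*B + 86*A) = -92 + 64*B + 86*A)
r(-3*8 - 6, -140) + 49057 = (-92 + 64*(-3*8 - 6) + 86*(-140)) + 49057 = (-92 + 64*(-24 - 6) - 12040) + 49057 = (-92 + 64*(-30) - 12040) + 49057 = (-92 - 1920 - 12040) + 49057 = -14052 + 49057 = 35005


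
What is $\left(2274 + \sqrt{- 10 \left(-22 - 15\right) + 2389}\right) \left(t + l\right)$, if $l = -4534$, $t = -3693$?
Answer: $-18708198 - 8227 \sqrt{2759} \approx -1.914 \cdot 10^{7}$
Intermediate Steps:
$\left(2274 + \sqrt{- 10 \left(-22 - 15\right) + 2389}\right) \left(t + l\right) = \left(2274 + \sqrt{- 10 \left(-22 - 15\right) + 2389}\right) \left(-3693 - 4534\right) = \left(2274 + \sqrt{\left(-10\right) \left(-37\right) + 2389}\right) \left(-8227\right) = \left(2274 + \sqrt{370 + 2389}\right) \left(-8227\right) = \left(2274 + \sqrt{2759}\right) \left(-8227\right) = -18708198 - 8227 \sqrt{2759}$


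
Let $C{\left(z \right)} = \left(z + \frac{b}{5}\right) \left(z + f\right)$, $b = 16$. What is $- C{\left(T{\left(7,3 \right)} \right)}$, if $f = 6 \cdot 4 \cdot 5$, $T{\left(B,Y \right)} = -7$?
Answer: $\frac{2147}{5} \approx 429.4$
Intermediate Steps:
$f = 120$ ($f = 24 \cdot 5 = 120$)
$C{\left(z \right)} = \left(120 + z\right) \left(\frac{16}{5} + z\right)$ ($C{\left(z \right)} = \left(z + \frac{16}{5}\right) \left(z + 120\right) = \left(z + 16 \cdot \frac{1}{5}\right) \left(120 + z\right) = \left(z + \frac{16}{5}\right) \left(120 + z\right) = \left(\frac{16}{5} + z\right) \left(120 + z\right) = \left(120 + z\right) \left(\frac{16}{5} + z\right)$)
$- C{\left(T{\left(7,3 \right)} \right)} = - (384 + \left(-7\right)^{2} + \frac{616}{5} \left(-7\right)) = - (384 + 49 - \frac{4312}{5}) = \left(-1\right) \left(- \frac{2147}{5}\right) = \frac{2147}{5}$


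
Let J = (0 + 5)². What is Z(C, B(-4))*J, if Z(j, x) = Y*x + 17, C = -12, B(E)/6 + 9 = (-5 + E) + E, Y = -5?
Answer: 16925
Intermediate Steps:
B(E) = -84 + 12*E (B(E) = -54 + 6*((-5 + E) + E) = -54 + 6*(-5 + 2*E) = -54 + (-30 + 12*E) = -84 + 12*E)
J = 25 (J = 5² = 25)
Z(j, x) = 17 - 5*x (Z(j, x) = -5*x + 17 = 17 - 5*x)
Z(C, B(-4))*J = (17 - 5*(-84 + 12*(-4)))*25 = (17 - 5*(-84 - 48))*25 = (17 - 5*(-132))*25 = (17 + 660)*25 = 677*25 = 16925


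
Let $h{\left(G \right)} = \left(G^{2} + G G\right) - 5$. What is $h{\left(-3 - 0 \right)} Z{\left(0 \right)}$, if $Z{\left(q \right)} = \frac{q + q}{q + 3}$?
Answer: $0$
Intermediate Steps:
$h{\left(G \right)} = -5 + 2 G^{2}$ ($h{\left(G \right)} = \left(G^{2} + G^{2}\right) - 5 = 2 G^{2} - 5 = -5 + 2 G^{2}$)
$Z{\left(q \right)} = \frac{2 q}{3 + q}$
$h{\left(-3 - 0 \right)} Z{\left(0 \right)} = \left(-5 + 2 \left(-3 - 0\right)^{2}\right) 2 \cdot 0 \frac{1}{3 + 0} = \left(-5 + 2 \left(-3 + 0\right)^{2}\right) 2 \cdot 0 \cdot \frac{1}{3} = \left(-5 + 2 \left(-3\right)^{2}\right) 2 \cdot 0 \cdot \frac{1}{3} = \left(-5 + 2 \cdot 9\right) 0 = \left(-5 + 18\right) 0 = 13 \cdot 0 = 0$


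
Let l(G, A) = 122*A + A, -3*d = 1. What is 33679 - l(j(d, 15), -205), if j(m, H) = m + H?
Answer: 58894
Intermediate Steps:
d = -1/3 (d = -1/3*1 = -1/3 ≈ -0.33333)
j(m, H) = H + m
l(G, A) = 123*A
33679 - l(j(d, 15), -205) = 33679 - 123*(-205) = 33679 - 1*(-25215) = 33679 + 25215 = 58894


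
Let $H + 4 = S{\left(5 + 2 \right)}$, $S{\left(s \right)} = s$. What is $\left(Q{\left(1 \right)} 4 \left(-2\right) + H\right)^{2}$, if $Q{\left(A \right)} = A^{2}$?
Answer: $25$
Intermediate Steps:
$H = 3$ ($H = -4 + \left(5 + 2\right) = -4 + 7 = 3$)
$\left(Q{\left(1 \right)} 4 \left(-2\right) + H\right)^{2} = \left(1^{2} \cdot 4 \left(-2\right) + 3\right)^{2} = \left(1 \cdot 4 \left(-2\right) + 3\right)^{2} = \left(4 \left(-2\right) + 3\right)^{2} = \left(-8 + 3\right)^{2} = \left(-5\right)^{2} = 25$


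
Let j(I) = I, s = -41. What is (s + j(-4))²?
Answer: 2025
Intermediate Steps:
(s + j(-4))² = (-41 - 4)² = (-45)² = 2025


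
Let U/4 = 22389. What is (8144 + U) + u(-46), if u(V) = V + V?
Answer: 97608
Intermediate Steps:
u(V) = 2*V
U = 89556 (U = 4*22389 = 89556)
(8144 + U) + u(-46) = (8144 + 89556) + 2*(-46) = 97700 - 92 = 97608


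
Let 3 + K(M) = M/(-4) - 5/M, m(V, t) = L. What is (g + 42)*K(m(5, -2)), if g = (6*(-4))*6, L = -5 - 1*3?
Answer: 153/4 ≈ 38.250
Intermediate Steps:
L = -8 (L = -5 - 3 = -8)
m(V, t) = -8
K(M) = -3 - 5/M - M/4 (K(M) = -3 + (M/(-4) - 5/M) = -3 + (M*(-¼) - 5/M) = -3 + (-M/4 - 5/M) = -3 + (-5/M - M/4) = -3 - 5/M - M/4)
g = -144 (g = -24*6 = -144)
(g + 42)*K(m(5, -2)) = (-144 + 42)*(-3 - 5/(-8) - ¼*(-8)) = -102*(-3 - 5*(-⅛) + 2) = -102*(-3 + 5/8 + 2) = -102*(-3/8) = 153/4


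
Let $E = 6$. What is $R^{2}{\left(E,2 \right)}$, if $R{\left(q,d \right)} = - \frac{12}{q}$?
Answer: $4$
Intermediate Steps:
$R^{2}{\left(E,2 \right)} = \left(- \frac{12}{6}\right)^{2} = \left(\left(-12\right) \frac{1}{6}\right)^{2} = \left(-2\right)^{2} = 4$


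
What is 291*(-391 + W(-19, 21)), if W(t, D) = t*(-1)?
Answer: -108252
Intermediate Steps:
W(t, D) = -t
291*(-391 + W(-19, 21)) = 291*(-391 - 1*(-19)) = 291*(-391 + 19) = 291*(-372) = -108252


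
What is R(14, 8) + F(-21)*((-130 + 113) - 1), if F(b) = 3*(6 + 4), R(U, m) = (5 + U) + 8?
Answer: -513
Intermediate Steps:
R(U, m) = 13 + U
F(b) = 30 (F(b) = 3*10 = 30)
R(14, 8) + F(-21)*((-130 + 113) - 1) = (13 + 14) + 30*((-130 + 113) - 1) = 27 + 30*(-17 - 1) = 27 + 30*(-18) = 27 - 540 = -513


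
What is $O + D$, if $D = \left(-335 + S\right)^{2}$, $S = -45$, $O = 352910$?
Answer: $497310$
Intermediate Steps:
$D = 144400$ ($D = \left(-335 - 45\right)^{2} = \left(-380\right)^{2} = 144400$)
$O + D = 352910 + 144400 = 497310$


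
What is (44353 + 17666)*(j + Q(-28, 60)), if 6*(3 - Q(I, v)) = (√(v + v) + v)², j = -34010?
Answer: -2147531913 - 2480760*√30 ≈ -2.1611e+9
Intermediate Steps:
Q(I, v) = 3 - (v + √2*√v)²/6 (Q(I, v) = 3 - (√(v + v) + v)²/6 = 3 - (√(2*v) + v)²/6 = 3 - (√2*√v + v)²/6 = 3 - (v + √2*√v)²/6)
(44353 + 17666)*(j + Q(-28, 60)) = (44353 + 17666)*(-34010 + (3 - (60 + √2*√60)²/6)) = 62019*(-34010 + (3 - (60 + √2*(2*√15))²/6)) = 62019*(-34010 + (3 - (60 + 2*√30)²/6)) = 62019*(-34007 - (60 + 2*√30)²/6) = -2109080133 - 20673*(60 + 2*√30)²/2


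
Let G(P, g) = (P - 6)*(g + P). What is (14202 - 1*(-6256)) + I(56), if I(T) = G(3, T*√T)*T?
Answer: 19954 - 18816*√14 ≈ -50449.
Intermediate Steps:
G(P, g) = (-6 + P)*(P + g)
I(T) = T*(-9 - 3*T^(3/2)) (I(T) = (3² - 6*3 - 6*T*√T + 3*(T*√T))*T = (9 - 18 - 6*T^(3/2) + 3*T^(3/2))*T = (-9 - 3*T^(3/2))*T = T*(-9 - 3*T^(3/2)))
(14202 - 1*(-6256)) + I(56) = (14202 - 1*(-6256)) - 3*56*(3 + 56^(3/2)) = (14202 + 6256) - 3*56*(3 + 112*√14) = 20458 + (-504 - 18816*√14) = 19954 - 18816*√14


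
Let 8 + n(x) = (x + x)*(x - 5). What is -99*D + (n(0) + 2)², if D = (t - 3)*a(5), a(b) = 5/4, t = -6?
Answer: 4599/4 ≈ 1149.8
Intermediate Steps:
a(b) = 5/4 (a(b) = 5*(¼) = 5/4)
n(x) = -8 + 2*x*(-5 + x) (n(x) = -8 + (x + x)*(x - 5) = -8 + (2*x)*(-5 + x) = -8 + 2*x*(-5 + x))
D = -45/4 (D = (-6 - 3)*(5/4) = -9*5/4 = -45/4 ≈ -11.250)
-99*D + (n(0) + 2)² = -99*(-45/4) + ((-8 - 10*0 + 2*0²) + 2)² = 4455/4 + ((-8 + 0 + 2*0) + 2)² = 4455/4 + ((-8 + 0 + 0) + 2)² = 4455/4 + (-8 + 2)² = 4455/4 + (-6)² = 4455/4 + 36 = 4599/4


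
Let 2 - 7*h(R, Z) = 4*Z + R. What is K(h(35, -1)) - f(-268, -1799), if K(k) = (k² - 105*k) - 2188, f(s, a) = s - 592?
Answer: -42916/49 ≈ -875.84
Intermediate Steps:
h(R, Z) = 2/7 - 4*Z/7 - R/7 (h(R, Z) = 2/7 - (4*Z + R)/7 = 2/7 - (R + 4*Z)/7 = 2/7 + (-4*Z/7 - R/7) = 2/7 - 4*Z/7 - R/7)
f(s, a) = -592 + s
K(k) = -2188 + k² - 105*k
K(h(35, -1)) - f(-268, -1799) = (-2188 + (2/7 - 4/7*(-1) - ⅐*35)² - 105*(2/7 - 4/7*(-1) - ⅐*35)) - (-592 - 268) = (-2188 + (2/7 + 4/7 - 5)² - 105*(2/7 + 4/7 - 5)) - 1*(-860) = (-2188 + (-29/7)² - 105*(-29/7)) + 860 = (-2188 + 841/49 + 435) + 860 = -85056/49 + 860 = -42916/49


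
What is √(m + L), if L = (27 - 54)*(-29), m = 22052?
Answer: √22835 ≈ 151.11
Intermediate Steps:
L = 783 (L = -27*(-29) = 783)
√(m + L) = √(22052 + 783) = √22835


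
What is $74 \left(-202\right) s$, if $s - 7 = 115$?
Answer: $-1823656$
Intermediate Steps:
$s = 122$ ($s = 7 + 115 = 122$)
$74 \left(-202\right) s = 74 \left(-202\right) 122 = \left(-14948\right) 122 = -1823656$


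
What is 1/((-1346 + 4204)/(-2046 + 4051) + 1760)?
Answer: 2005/3531658 ≈ 0.00056772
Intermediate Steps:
1/((-1346 + 4204)/(-2046 + 4051) + 1760) = 1/(2858/2005 + 1760) = 1/(3531658/2005) = 2005/3531658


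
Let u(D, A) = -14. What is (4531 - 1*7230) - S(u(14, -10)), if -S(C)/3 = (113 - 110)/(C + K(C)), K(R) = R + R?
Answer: -37789/14 ≈ -2699.2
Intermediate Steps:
K(R) = 2*R
S(C) = -3/C (S(C) = -3*(113 - 110)/(C + 2*C) = -9/(3*C) = -9*1/(3*C) = -3/C)
(4531 - 1*7230) - S(u(14, -10)) = (4531 - 1*7230) - (-3)/(-14) = (4531 - 7230) - (-3)*(-1)/14 = -2699 - 1*3/14 = -2699 - 3/14 = -37789/14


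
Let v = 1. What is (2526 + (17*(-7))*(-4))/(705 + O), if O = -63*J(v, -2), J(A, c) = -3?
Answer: 1501/447 ≈ 3.3579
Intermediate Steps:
O = 189 (O = -63*(-3) = 189)
(2526 + (17*(-7))*(-4))/(705 + O) = (2526 + (17*(-7))*(-4))/(705 + 189) = (2526 - 119*(-4))/894 = (2526 + 476)*(1/894) = 3002*(1/894) = 1501/447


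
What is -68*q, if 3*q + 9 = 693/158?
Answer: 8262/79 ≈ 104.58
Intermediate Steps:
q = -243/158 (q = -3 + (693/158)/3 = -3 + (693*(1/158))/3 = -3 + (1/3)*(693/158) = -3 + 231/158 = -243/158 ≈ -1.5380)
-68*q = -68*(-243/158) = 8262/79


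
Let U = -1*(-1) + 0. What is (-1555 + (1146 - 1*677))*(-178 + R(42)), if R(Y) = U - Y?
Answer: 237834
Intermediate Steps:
U = 1 (U = 1 + 0 = 1)
R(Y) = 1 - Y
(-1555 + (1146 - 1*677))*(-178 + R(42)) = (-1555 + (1146 - 1*677))*(-178 + (1 - 1*42)) = (-1555 + (1146 - 677))*(-178 + (1 - 42)) = (-1555 + 469)*(-178 - 41) = -1086*(-219) = 237834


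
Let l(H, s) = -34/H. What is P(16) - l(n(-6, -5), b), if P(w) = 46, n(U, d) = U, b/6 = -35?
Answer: 121/3 ≈ 40.333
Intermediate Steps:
b = -210 (b = 6*(-35) = -210)
P(16) - l(n(-6, -5), b) = 46 - (-34)/(-6) = 46 - (-34)*(-1)/6 = 46 - 1*17/3 = 46 - 17/3 = 121/3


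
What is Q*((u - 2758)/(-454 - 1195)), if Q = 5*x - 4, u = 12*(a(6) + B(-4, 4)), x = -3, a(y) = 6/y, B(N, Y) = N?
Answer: -53086/1649 ≈ -32.193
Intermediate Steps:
u = -36 (u = 12*(6/6 - 4) = 12*(6*(1/6) - 4) = 12*(1 - 4) = 12*(-3) = -36)
Q = -19 (Q = 5*(-3) - 4 = -15 - 4 = -19)
Q*((u - 2758)/(-454 - 1195)) = -19*(-36 - 2758)/(-454 - 1195) = -(-53086)/(-1649) = -(-53086)*(-1)/1649 = -19*2794/1649 = -53086/1649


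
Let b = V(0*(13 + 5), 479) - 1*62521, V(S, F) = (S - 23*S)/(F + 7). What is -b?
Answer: 62521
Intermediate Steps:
V(S, F) = -22*S/(7 + F) (V(S, F) = (-22*S)/(7 + F) = -22*S/(7 + F))
b = -62521 (b = -22*0*(13 + 5)/(7 + 479) - 1*62521 = -22*0*18/486 - 62521 = -22*0*1/486 - 62521 = 0 - 62521 = -62521)
-b = -1*(-62521) = 62521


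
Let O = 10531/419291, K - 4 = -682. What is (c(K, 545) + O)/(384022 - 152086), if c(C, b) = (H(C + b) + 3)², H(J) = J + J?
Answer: 4833658285/16208112896 ≈ 0.29822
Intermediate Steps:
K = -678 (K = 4 - 682 = -678)
H(J) = 2*J
c(C, b) = (3 + 2*C + 2*b)² (c(C, b) = (2*(C + b) + 3)² = ((2*C + 2*b) + 3)² = (3 + 2*C + 2*b)²)
O = 10531/419291 (O = 10531*(1/419291) = 10531/419291 ≈ 0.025116)
(c(K, 545) + O)/(384022 - 152086) = ((3 + 2*(-678) + 2*545)² + 10531/419291)/(384022 - 152086) = ((3 - 1356 + 1090)² + 10531/419291)/231936 = ((-263)² + 10531/419291)*(1/231936) = (69169 + 10531/419291)*(1/231936) = (29001949710/419291)*(1/231936) = 4833658285/16208112896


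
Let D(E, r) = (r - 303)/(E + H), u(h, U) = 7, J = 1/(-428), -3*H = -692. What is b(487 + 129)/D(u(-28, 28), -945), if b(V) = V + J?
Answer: -187980311/1602432 ≈ -117.31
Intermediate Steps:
H = 692/3 (H = -⅓*(-692) = 692/3 ≈ 230.67)
J = -1/428 ≈ -0.0023364
D(E, r) = (-303 + r)/(692/3 + E) (D(E, r) = (r - 303)/(E + 692/3) = (-303 + r)/(692/3 + E))
b(V) = -1/428 + V (b(V) = V - 1/428 = -1/428 + V)
b(487 + 129)/D(u(-28, 28), -945) = (-1/428 + (487 + 129))/((3*(-303 - 945)/(692 + 3*7))) = (-1/428 + 616)/((3*(-1248)/(692 + 21))) = 263647/(428*((3*(-1248)/713))) = 263647/(428*((3*(1/713)*(-1248)))) = 263647/(428*(-3744/713)) = (263647/428)*(-713/3744) = -187980311/1602432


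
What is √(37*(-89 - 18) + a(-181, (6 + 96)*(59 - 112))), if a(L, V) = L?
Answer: 6*I*√115 ≈ 64.343*I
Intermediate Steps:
√(37*(-89 - 18) + a(-181, (6 + 96)*(59 - 112))) = √(37*(-89 - 18) - 181) = √(37*(-107) - 181) = √(-3959 - 181) = √(-4140) = 6*I*√115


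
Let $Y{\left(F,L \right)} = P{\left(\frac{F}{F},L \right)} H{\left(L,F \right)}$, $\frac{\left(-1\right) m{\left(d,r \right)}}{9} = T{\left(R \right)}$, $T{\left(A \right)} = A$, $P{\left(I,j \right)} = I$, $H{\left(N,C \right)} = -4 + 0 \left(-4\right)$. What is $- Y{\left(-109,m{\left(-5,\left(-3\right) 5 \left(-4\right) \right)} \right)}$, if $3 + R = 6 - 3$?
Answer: $4$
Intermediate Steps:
$H{\left(N,C \right)} = -4$ ($H{\left(N,C \right)} = -4 + 0 = -4$)
$R = 0$ ($R = -3 + \left(6 - 3\right) = -3 + 3 = 0$)
$m{\left(d,r \right)} = 0$ ($m{\left(d,r \right)} = \left(-9\right) 0 = 0$)
$Y{\left(F,L \right)} = -4$ ($Y{\left(F,L \right)} = \frac{F}{F} \left(-4\right) = 1 \left(-4\right) = -4$)
$- Y{\left(-109,m{\left(-5,\left(-3\right) 5 \left(-4\right) \right)} \right)} = \left(-1\right) \left(-4\right) = 4$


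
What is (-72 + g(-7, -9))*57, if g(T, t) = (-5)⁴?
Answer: 31521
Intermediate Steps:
g(T, t) = 625
(-72 + g(-7, -9))*57 = (-72 + 625)*57 = 553*57 = 31521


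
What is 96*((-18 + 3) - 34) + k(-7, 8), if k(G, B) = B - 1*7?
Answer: -4703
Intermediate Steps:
k(G, B) = -7 + B (k(G, B) = B - 7 = -7 + B)
96*((-18 + 3) - 34) + k(-7, 8) = 96*((-18 + 3) - 34) + (-7 + 8) = 96*(-15 - 34) + 1 = 96*(-49) + 1 = -4704 + 1 = -4703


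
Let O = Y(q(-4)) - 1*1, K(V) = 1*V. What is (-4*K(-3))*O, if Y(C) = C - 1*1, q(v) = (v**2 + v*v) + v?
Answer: 312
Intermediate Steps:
K(V) = V
q(v) = v + 2*v**2 (q(v) = (v**2 + v**2) + v = 2*v**2 + v = v + 2*v**2)
Y(C) = -1 + C (Y(C) = C - 1 = -1 + C)
O = 26 (O = (-1 - 4*(1 + 2*(-4))) - 1*1 = (-1 - 4*(1 - 8)) - 1 = (-1 - 4*(-7)) - 1 = (-1 + 28) - 1 = 27 - 1 = 26)
(-4*K(-3))*O = -4*(-3)*26 = 12*26 = 312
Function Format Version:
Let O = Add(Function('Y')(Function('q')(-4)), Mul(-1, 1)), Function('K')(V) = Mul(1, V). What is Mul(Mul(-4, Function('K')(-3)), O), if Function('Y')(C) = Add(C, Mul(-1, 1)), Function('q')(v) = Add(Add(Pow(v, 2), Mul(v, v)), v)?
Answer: 312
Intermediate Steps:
Function('K')(V) = V
Function('q')(v) = Add(v, Mul(2, Pow(v, 2))) (Function('q')(v) = Add(Add(Pow(v, 2), Pow(v, 2)), v) = Add(Mul(2, Pow(v, 2)), v) = Add(v, Mul(2, Pow(v, 2))))
Function('Y')(C) = Add(-1, C) (Function('Y')(C) = Add(C, -1) = Add(-1, C))
O = 26 (O = Add(Add(-1, Mul(-4, Add(1, Mul(2, -4)))), Mul(-1, 1)) = Add(Add(-1, Mul(-4, Add(1, -8))), -1) = Add(Add(-1, Mul(-4, -7)), -1) = Add(Add(-1, 28), -1) = Add(27, -1) = 26)
Mul(Mul(-4, Function('K')(-3)), O) = Mul(Mul(-4, -3), 26) = Mul(12, 26) = 312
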